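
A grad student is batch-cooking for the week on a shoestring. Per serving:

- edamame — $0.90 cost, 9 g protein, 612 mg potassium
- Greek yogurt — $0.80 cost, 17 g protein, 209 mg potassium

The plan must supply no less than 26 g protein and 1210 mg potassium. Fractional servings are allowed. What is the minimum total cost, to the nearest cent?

This is a tiny linear program; its minimum lies at a vertex of the feasible set. List the vertices and price them.
edamame only: max(26/9, 1210/612) = 2.889 servings → $2.60.
Greek yogurt only: max(26/17, 1210/209) = 5.789 servings → $4.63.
edamame + Greek yogurt with both tight: 1.776 servings and 0.5892 servings → $2.07.
Cheapest feasible corner: $2.07.

$2.07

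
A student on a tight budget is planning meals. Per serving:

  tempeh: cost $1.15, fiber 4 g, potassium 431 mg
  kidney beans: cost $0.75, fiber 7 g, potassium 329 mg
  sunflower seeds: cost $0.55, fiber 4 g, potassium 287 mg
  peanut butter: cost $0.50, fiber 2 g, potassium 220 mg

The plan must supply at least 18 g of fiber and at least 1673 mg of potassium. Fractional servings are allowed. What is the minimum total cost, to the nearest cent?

$3.21

At the optimum either one food covers both requirements or two foods hit both targets exactly; no other combination can be cheaper.
tempeh only: max(18/4, 1673/431) = 4.5 servings → $5.17.
kidney beans only: max(18/7, 1673/329) = 5.085 servings → $3.81.
sunflower seeds only: max(18/4, 1673/287) = 5.829 servings → $3.21.
peanut butter only: max(18/2, 1673/220) = 9 servings → $4.50.
tempeh + kidney beans with both tight: 3.403 servings and 0.6267 servings → $4.38.
tempeh + sunflower seeds with both tight: 2.649 servings and 1.851 servings → $4.06.
tempeh + peanut butter: the both-tight solution has a negative serving — not a feasible corner.
kidney beans + sunflower seeds: the both-tight solution has a negative serving — not a feasible corner.
kidney beans + peanut butter with both tight: 0.6961 servings and 6.563 servings → $3.80.
sunflower seeds + peanut butter with both tight: 2.007 servings and 4.987 servings → $3.60.
So the least-cost plan costs $3.21.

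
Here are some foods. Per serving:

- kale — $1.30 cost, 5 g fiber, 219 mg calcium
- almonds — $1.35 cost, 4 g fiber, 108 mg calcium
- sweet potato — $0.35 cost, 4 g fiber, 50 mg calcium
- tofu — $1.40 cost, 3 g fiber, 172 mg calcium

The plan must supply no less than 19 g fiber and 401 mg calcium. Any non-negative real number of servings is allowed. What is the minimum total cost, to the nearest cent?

With two linear requirements the optimum uses one or two foods; enumerate the corners.
kale only: max(19/5, 401/219) = 3.8 servings → $4.94.
almonds only: max(19/4, 401/108) = 4.75 servings → $6.41.
sweet potato only: max(19/4, 401/50) = 8.02 servings → $2.81.
tofu only: max(19/3, 401/172) = 6.333 servings → $8.87.
kale + almonds with both targets exact would need a negative amount; discard.
kale + sweet potato with both tight: 1.045 servings and 3.444 servings → $2.56.
kale + tofu with both targets exact would need a negative amount; discard.
almonds + sweet potato with both tight: 2.819 servings and 1.931 servings → $4.48.
almonds + tofu with both targets exact would need a negative amount; discard.
sweet potato + tofu with both tight: 3.838 servings and 1.216 servings → $3.05.
So the least-cost plan costs $2.56.

$2.56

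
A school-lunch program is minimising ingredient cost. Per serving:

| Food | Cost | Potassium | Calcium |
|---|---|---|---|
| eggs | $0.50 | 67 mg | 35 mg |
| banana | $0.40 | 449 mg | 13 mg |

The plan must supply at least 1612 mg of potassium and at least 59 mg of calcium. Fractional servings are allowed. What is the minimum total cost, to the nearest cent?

$1.60

Minimising a linear cost over {potassium ≥ 1612, calcium ≥ 59, servings ≥ 0} — the optimum is at a vertex, using one or two foods.
eggs only: max(1612/67, 59/35) = 24.06 servings → $12.03.
banana only: max(1612/449, 59/13) = 4.538 servings → $1.82.
eggs + banana with both tight: 0.3729 servings and 3.535 servings → $1.60.
So the least-cost plan costs $1.60.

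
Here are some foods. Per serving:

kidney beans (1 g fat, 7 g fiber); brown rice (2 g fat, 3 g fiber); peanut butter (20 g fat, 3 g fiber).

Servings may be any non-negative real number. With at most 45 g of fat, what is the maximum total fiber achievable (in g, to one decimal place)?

315.0 g

Fiber per g fat: kidney beans 7, brown rice 1.5, peanut butter 0.15.
With no serving limits, spend the whole fat allowance on kidney beans: 45 g / 1 g × 7 g = 315.0 g.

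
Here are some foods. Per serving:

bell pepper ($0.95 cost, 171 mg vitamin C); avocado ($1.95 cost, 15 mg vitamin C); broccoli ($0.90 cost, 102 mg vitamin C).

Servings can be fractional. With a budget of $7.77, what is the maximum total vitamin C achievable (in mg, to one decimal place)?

1398.6 mg

Vitamin C per dollar: bell pepper 180, broccoli 113.3, avocado 7.692.
With no serving limits, spend the whole cost allowance on bell pepper: $7.77 / $0.95 × 171 mg = 1398.6 mg.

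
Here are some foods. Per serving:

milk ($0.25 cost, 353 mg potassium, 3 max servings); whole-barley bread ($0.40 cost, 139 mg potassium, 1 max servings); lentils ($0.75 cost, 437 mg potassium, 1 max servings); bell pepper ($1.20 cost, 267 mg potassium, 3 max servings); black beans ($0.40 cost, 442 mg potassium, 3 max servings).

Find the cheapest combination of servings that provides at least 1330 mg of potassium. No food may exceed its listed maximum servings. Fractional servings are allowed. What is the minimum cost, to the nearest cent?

Cost per mg of potassium: milk $0.0007, black beans $0.0009, lentils $0.0017, whole-barley bread $0.0029, bell pepper $0.0045.
Take 3 servings of milk: +1059.0 mg potassium for $0.75 (total $0.75, still need 271.0 mg).
Take 0.6131 servings of black beans: +271.0 mg potassium for $0.25 (total $1.00, still need 0.0 mg).
Greedy by cheapest-per-mg is optimal for a single linear constraint, so the minimum cost is $1.00.

$1.00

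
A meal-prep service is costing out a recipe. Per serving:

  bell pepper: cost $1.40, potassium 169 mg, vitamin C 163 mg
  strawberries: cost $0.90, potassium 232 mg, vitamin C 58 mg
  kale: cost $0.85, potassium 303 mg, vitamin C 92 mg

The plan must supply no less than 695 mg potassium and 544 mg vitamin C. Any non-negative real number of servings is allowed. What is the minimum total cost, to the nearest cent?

The cheapest plan sits at a corner of the feasible region — with two constraints it uses at most two foods.
bell pepper only: max(695/169, 544/163) = 4.112 servings → $5.76.
strawberries only: max(695/232, 544/58) = 9.379 servings → $8.44.
kale only: max(695/303, 544/92) = 5.913 servings → $5.03.
bell pepper + strawberries with both tight: 3.066 servings and 0.7621 servings → $4.98.
bell pepper + kale with both tight: 2.981 servings and 0.6309 servings → $4.71.
strawberries + kale: the both-tight solution has a negative serving — not a feasible corner.
So the least-cost plan costs $4.71.

$4.71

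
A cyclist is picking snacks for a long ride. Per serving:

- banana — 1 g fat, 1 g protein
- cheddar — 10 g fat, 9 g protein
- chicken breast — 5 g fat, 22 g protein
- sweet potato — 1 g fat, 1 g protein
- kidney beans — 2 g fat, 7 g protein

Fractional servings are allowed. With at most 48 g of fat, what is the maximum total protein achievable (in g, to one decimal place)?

211.2 g

Protein per g fat: chicken breast 4.4, kidney beans 3.5, banana 1, sweet potato 1, cheddar 0.9.
With no serving limits, spend the whole fat allowance on chicken breast: 48 g / 5 g × 22 g = 211.2 g.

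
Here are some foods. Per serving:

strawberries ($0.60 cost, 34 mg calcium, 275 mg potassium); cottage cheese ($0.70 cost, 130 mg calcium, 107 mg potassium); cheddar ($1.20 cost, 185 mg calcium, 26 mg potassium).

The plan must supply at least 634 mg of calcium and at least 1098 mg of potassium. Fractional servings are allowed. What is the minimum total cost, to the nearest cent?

Two binding constraints pin down two serving amounts, so the optimal mix uses at most two foods. The candidates are each food alone (scaled to the tighter of calcium/potassium) and each pair with both constraints tight.
strawberries only: max(634/34, 1098/275) = 18.65 servings → $11.19.
cottage cheese only: max(634/130, 1098/107) = 10.26 servings → $7.18.
cheddar only: max(634/185, 1098/26) = 42.23 servings → $50.68.
strawberries + cottage cheese with both tight: 2.333 servings and 4.267 servings → $4.39.
strawberries + cheddar with both tight: 3.734 servings and 2.741 servings → $5.53.
cottage cheese + cheddar: intersection lies outside the first quadrant.
Cheapest feasible corner: $4.39.

$4.39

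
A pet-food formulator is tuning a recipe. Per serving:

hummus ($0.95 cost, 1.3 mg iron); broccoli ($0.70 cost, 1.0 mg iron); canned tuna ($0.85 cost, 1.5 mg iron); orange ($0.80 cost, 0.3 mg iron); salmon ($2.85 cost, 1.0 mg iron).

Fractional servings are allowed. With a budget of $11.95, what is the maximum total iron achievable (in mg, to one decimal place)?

21.1 mg

Iron per dollar: canned tuna 1.765, broccoli 1.429, hummus 1.368, orange 0.375, salmon 0.3509.
With no serving limits, spend the whole cost allowance on canned tuna: $11.95 / $0.85 × 1.5 mg = 21.1 mg.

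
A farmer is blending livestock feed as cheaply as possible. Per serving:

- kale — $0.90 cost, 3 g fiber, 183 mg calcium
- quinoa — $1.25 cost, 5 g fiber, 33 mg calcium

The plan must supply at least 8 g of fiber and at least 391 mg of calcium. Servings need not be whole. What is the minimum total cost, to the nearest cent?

Two binding constraints pin down two serving amounts, so the optimal mix uses at most two foods. The candidates are each food alone (scaled to the tighter of fiber/calcium) and each pair with both constraints tight.
kale only: max(8/3, 391/183) = 2.667 servings → $2.40.
quinoa only: max(8/5, 391/33) = 11.85 servings → $14.81.
kale + quinoa with both tight: 2.072 servings and 0.3566 servings → $2.31.
So the least-cost plan costs $2.31.

$2.31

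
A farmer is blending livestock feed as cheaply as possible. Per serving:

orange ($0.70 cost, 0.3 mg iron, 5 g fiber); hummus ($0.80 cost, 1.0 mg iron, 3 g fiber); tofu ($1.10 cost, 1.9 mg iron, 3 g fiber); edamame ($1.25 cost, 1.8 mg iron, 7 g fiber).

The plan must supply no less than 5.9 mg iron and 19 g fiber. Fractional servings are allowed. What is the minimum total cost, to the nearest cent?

Two binding constraints pin down two serving amounts, so the optimal mix uses at most two foods. The candidates are each food alone (scaled to the tighter of iron/fiber) and each pair with both constraints tight.
orange only: max(5.9/0.3, 19/5) = 19.67 servings → $13.77.
hummus only: max(5.9/1.0, 19/3) = 6.333 servings → $5.07.
tofu only: max(5.9/1.9, 19/3) = 6.333 servings → $6.97.
edamame only: max(5.9/1.8, 19/7) = 3.278 servings → $4.10.
orange + hummus with both tight: 0.3171 servings and 5.805 servings → $4.87.
orange + tofu with both tight: 2.14 servings and 2.767 servings → $4.54.
orange + edamame with both targets exact would need a negative amount; discard.
hummus + tofu: intersection lies outside the first quadrant.
hummus + edamame with both tight: 4.438 servings and 0.8125 servings → $4.57.
tofu + edamame with both tight: 0.8987 servings and 2.329 servings → $3.90.
Cheapest feasible corner: $3.90.

$3.90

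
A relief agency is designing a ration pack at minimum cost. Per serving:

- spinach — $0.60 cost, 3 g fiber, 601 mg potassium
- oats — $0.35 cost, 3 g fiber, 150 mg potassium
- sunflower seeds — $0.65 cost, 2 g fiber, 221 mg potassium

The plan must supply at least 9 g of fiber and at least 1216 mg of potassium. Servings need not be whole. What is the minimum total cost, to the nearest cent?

$1.47

Two binding constraints pin down two serving amounts, so the optimal mix uses at most two foods. The candidates are each food alone (scaled to the tighter of fiber/potassium) and each pair with both constraints tight.
spinach only: max(9/3, 1216/601) = 3 servings → $1.80.
oats only: max(9/3, 1216/150) = 8.107 servings → $2.84.
sunflower seeds only: max(9/2, 1216/221) = 5.502 servings → $3.58.
spinach + oats with both tight: 1.698 servings and 1.302 servings → $1.47.
spinach + sunflower seeds with both tight: 0.8219 servings and 3.267 servings → $2.62.
oats + sunflower seeds with both targets exact would need a negative amount; discard.
So the least-cost plan costs $1.47.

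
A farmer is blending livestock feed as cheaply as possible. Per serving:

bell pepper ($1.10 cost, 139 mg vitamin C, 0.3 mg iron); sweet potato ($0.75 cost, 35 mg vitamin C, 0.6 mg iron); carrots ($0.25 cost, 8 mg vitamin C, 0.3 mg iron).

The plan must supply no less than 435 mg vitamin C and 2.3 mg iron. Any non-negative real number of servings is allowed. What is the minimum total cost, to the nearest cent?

$4.34

bell pepper only: max(435/139, 2.3/0.3) = 7.667 servings → $8.43.
sweet potato only: max(435/35, 2.3/0.6) = 12.43 servings → $9.32.
carrots only: max(435/8, 2.3/0.3) = 54.38 servings → $13.59.
bell pepper + sweet potato with both tight: 2.476 servings and 2.595 servings → $4.67.
bell pepper + carrots with both tight: 2.852 servings and 4.814 servings → $4.34.
sweet potato + carrots: the both-tight solution has a negative serving — not a feasible corner.
Cheapest feasible corner: $4.34.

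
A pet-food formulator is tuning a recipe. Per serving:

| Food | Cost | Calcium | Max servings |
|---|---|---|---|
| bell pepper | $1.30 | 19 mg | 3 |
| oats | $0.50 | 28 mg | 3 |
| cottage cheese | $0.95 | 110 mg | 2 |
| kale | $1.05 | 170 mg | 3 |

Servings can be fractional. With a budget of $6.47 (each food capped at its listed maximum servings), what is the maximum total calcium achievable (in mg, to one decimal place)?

Calcium per dollar: kale 161.9, cottage cheese 115.8, oats 56, bell pepper 14.62.
Take 3 servings of kale: spends $3.15, +510.0 mg calcium (running total 510.0 mg).
Take 2 servings of cottage cheese: spends $1.90, +220.0 mg calcium (running total 730.0 mg).
Take 2.84 servings of oats: spends $1.42, +79.5 mg calcium (running total 809.5 mg).
Filling greedily by calcium-per-dollar is optimal for one linear limit, giving 809.5 mg.

809.5 mg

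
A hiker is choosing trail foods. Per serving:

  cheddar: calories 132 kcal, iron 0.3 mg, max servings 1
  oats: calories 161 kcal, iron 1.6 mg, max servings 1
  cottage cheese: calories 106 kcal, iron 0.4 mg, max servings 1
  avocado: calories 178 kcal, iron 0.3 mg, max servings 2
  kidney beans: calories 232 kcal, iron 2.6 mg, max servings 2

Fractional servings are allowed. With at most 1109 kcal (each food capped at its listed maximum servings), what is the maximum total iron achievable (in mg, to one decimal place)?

7.9 mg

Iron per kcal: kidney beans 0.01121, oats 0.009938, cottage cheese 0.003774, cheddar 0.002273, avocado 0.001685.
Take 2 servings of kidney beans: uses 464 kcal, +5.2 mg iron (running total 5.2 mg).
Take 1 serving of oats: uses 161 kcal, +1.6 mg iron (running total 6.8 mg).
Take 1 serving of cottage cheese: uses 106 kcal, +0.4 mg iron (running total 7.2 mg).
Take 1 serving of cheddar: uses 132 kcal, +0.3 mg iron (running total 7.5 mg).
Take 1.382 servings of avocado: uses 246 kcal, +0.4 mg iron (running total 7.9 mg).
Greedy by best ratio exhausts the calories allowance optimally: 7.9 mg.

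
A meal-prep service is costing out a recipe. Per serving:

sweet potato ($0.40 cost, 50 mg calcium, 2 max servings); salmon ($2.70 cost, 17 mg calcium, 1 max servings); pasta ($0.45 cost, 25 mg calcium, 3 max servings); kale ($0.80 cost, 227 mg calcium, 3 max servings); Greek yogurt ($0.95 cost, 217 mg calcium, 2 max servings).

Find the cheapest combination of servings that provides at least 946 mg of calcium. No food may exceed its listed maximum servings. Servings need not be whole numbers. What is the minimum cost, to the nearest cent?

$3.56

Cost per mg of calcium: kale $0.0035, Greek yogurt $0.0044, sweet potato $0.0080, pasta $0.0180, salmon $0.1588.
Take 3 servings of kale: +681.0 mg calcium for $2.40 (total $2.40, still need 265.0 mg).
Take 1.221 servings of Greek yogurt: +265.0 mg calcium for $1.16 (total $3.56, still need 0.0 mg).
Filling from the cheapest source first is optimal under one linear minimum: $3.56.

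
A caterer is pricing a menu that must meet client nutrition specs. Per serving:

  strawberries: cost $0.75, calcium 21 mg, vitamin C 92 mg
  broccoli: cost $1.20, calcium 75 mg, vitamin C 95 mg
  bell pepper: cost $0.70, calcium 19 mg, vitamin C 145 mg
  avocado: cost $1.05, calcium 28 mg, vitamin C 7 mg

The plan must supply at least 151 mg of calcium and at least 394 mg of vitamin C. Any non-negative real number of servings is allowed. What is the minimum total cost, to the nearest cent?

Compare the cost at each extreme point of the feasible region.
strawberries only: max(151/21, 394/92) = 7.19 servings → $5.39.
broccoli only: max(151/75, 394/95) = 4.147 servings → $4.98.
bell pepper only: max(151/19, 394/145) = 7.947 servings → $5.56.
avocado only: max(151/28, 394/7) = 56.29 servings → $59.10.
strawberries + broccoli with both tight: 3.1 servings and 1.145 servings → $3.70.
strawberries + bell pepper with both targets exact would need a negative amount; discard.
strawberries + avocado with both tight: 4.107 servings and 2.313 servings → $5.51.
broccoli + bell pepper with both tight: 1.589 servings and 1.676 servings → $3.08.
broccoli + avocado: intersection lies outside the first quadrant.
bell pepper + avocado with both tight: 2.54 servings and 3.669 servings → $5.63.
The minimum over all feasible corners is $3.08.

$3.08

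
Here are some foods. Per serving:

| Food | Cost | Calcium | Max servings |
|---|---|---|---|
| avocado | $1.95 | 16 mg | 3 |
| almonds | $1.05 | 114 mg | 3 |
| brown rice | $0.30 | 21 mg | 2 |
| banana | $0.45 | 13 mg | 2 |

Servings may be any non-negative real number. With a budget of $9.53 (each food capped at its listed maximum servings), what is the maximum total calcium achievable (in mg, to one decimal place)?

Calcium per dollar: almonds 108.6, brown rice 70, banana 28.89, avocado 8.205.
Take 3 servings of almonds: spends $3.15, +342.0 mg calcium (running total 342.0 mg).
Take 2 servings of brown rice: spends $0.60, +42.0 mg calcium (running total 384.0 mg).
Take 2 servings of banana: spends $0.90, +26.0 mg calcium (running total 410.0 mg).
Take 2.503 servings of avocado: spends $4.88, +40.0 mg calcium (running total 450.0 mg).
Filling greedily by calcium-per-dollar is optimal for one linear limit, giving 450.0 mg.

450.0 mg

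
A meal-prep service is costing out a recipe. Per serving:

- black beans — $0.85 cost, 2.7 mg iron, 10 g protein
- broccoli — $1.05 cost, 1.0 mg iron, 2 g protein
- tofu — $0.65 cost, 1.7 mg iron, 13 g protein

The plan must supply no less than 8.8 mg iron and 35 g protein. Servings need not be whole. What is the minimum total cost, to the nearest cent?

black beans only: max(8.8/2.7, 35/10) = 3.5 servings → $2.98.
broccoli only: max(8.8/1.0, 35/2) = 17.5 servings → $18.38.
tofu only: max(8.8/1.7, 35/13) = 5.176 servings → $3.36.
black beans + broccoli with both targets exact would need a negative amount; discard.
black beans + tofu with both tight: 3.033 servings and 0.3591 servings → $2.81.
broccoli + tofu with both tight: 5.719 servings and 1.812 servings → $7.18.
So the least-cost plan costs $2.81.

$2.81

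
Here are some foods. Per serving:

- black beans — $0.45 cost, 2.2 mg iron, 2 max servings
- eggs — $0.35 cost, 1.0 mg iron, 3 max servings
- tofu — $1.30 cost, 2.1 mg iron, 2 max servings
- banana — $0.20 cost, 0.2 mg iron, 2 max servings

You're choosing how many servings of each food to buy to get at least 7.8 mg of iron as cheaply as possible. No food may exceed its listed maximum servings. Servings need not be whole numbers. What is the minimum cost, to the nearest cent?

Cost per mg of iron: black beans $0.2045, eggs $0.3500, tofu $0.6190, banana $1.0000.
Take 2 servings of black beans: +4.4 mg iron for $0.90 (total $0.90, still need 3.4 mg).
Take 3 servings of eggs: +3.0 mg iron for $1.05 (total $1.95, still need 0.4 mg).
Take 0.1905 servings of tofu: +0.4 mg iron for $0.25 (total $2.20, still need 0.0 mg).
Greedy by cheapest-per-mg is optimal for a single linear constraint, so the minimum cost is $2.20.

$2.20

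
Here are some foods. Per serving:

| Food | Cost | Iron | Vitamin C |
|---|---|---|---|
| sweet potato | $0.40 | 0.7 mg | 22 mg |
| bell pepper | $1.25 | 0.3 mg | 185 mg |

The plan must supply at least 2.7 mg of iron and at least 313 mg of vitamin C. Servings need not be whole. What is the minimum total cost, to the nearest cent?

$2.94

With two linear requirements the optimum uses one or two foods; enumerate the corners.
sweet potato only: max(2.7/0.7, 313/22) = 14.23 servings → $5.69.
bell pepper only: max(2.7/0.3, 313/185) = 9 servings → $11.25.
sweet potato + bell pepper with both tight: 3.3 servings and 1.299 servings → $2.94.
The minimum over all feasible corners is $2.94.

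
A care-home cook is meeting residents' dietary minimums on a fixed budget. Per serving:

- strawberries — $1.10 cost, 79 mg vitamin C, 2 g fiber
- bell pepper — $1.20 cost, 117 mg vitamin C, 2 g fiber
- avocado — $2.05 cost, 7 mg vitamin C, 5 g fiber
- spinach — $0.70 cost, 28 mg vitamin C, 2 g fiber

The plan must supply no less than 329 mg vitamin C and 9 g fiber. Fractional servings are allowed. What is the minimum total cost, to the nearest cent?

$4.29

A basic optimal solution has at most two foods positive. Try each food alone and each pair with both targets met exactly.
strawberries only: max(329/79, 9/2) = 4.5 servings → $4.95.
bell pepper only: max(329/117, 9/2) = 4.5 servings → $5.40.
avocado only: max(329/7, 9/5) = 47 servings → $96.35.
spinach only: max(329/28, 9/2) = 11.75 servings → $8.22.
strawberries + bell pepper: intersection lies outside the first quadrant.
strawberries + avocado with both tight: 4.152 servings and 0.1391 servings → $4.85.
strawberries + spinach with both tight: 3.98 servings and 0.5196 servings → $4.74.
bell pepper + avocado with both tight: 2.771 servings and 0.6918 servings → $4.74.
bell pepper + spinach with both tight: 2.281 servings and 2.219 servings → $4.29.
avocado + spinach with both targets exact would need a negative amount; discard.
Cheapest feasible corner: $4.29.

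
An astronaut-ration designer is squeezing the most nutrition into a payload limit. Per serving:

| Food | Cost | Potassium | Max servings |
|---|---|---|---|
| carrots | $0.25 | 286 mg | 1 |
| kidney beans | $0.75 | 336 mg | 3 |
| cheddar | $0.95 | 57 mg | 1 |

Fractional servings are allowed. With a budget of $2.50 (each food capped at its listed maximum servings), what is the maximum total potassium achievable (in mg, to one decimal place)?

Potassium per dollar: carrots 1144, kidney beans 448, cheddar 60.
Take 1 serving of carrots: spends $0.25, +286.0 mg potassium (running total 286.0 mg).
Take 3 servings of kidney beans: spends $2.25, +1008.0 mg potassium (running total 1294.0 mg).
Greedy by best ratio exhausts the cost allowance optimally: 1294.0 mg.

1294.0 mg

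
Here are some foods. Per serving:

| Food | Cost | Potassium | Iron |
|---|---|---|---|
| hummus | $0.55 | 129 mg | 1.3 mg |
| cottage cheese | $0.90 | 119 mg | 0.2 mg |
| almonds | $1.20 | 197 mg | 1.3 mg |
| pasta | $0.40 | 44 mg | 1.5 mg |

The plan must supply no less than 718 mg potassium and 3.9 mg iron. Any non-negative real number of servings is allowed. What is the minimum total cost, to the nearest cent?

Compare the cost at each extreme point of the feasible region.
hummus only: max(718/129, 3.9/1.3) = 5.566 servings → $3.06.
cottage cheese only: max(718/119, 3.9/0.2) = 19.5 servings → $17.55.
almonds only: max(718/197, 3.9/1.3) = 3.645 servings → $4.37.
pasta only: max(718/44, 3.9/1.5) = 16.32 servings → $6.53.
hummus + cottage cheese with both tight: 2.486 servings and 3.338 servings → $4.37.
hummus + almonds: intersection lies outside the first quadrant.
hummus + pasta with both targets exact would need a negative amount; discard.
cottage cheese + almonds with both tight: 1.432 servings and 2.78 servings → $4.62.
cottage cheese + pasta with both tight: 5.335 servings and 1.889 servings → $5.56.
almonds + pasta with both targets exact would need a negative amount; discard.
Cheapest feasible corner: $3.06.

$3.06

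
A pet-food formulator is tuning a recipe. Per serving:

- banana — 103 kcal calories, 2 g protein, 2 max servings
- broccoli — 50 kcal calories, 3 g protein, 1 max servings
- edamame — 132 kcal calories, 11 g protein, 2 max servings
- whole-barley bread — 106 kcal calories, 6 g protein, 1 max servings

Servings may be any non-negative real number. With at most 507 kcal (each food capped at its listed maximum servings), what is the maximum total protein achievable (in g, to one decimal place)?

32.7 g

Protein per kcal: edamame 0.08333, broccoli 0.06, whole-barley bread 0.0566, banana 0.01942.
Take 2 servings of edamame: uses 264 kcal, +22.0 g protein (running total 22.0 g).
Take 1 serving of broccoli: uses 50 kcal, +3.0 g protein (running total 25.0 g).
Take 1 serving of whole-barley bread: uses 106 kcal, +6.0 g protein (running total 31.0 g).
Take 0.8447 servings of banana: uses 87 kcal, +1.7 g protein (running total 32.7 g).
Greedy by best ratio exhausts the calories allowance optimally: 32.7 g.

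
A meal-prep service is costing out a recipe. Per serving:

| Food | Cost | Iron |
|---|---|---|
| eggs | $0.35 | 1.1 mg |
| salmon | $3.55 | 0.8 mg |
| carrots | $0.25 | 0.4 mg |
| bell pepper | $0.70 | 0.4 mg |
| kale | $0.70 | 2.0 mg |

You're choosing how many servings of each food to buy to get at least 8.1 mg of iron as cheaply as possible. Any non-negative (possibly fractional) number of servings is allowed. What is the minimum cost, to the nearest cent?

Cost per mg of iron: eggs $0.3182, kale $0.3500, carrots $0.6250, bell pepper $1.7500, salmon $4.4375.
With no serving limits, use only eggs: 8.1 mg / 1.1 mg = 7.364 servings × $0.35 = $2.58.

$2.58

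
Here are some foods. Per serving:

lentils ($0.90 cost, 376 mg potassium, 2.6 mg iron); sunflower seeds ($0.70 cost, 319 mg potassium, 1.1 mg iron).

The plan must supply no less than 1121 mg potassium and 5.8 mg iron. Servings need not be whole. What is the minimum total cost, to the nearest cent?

$2.57

lentils only: max(1121/376, 5.8/2.6) = 2.981 servings → $2.68.
sunflower seeds only: max(1121/319, 5.8/1.1) = 5.273 servings → $3.69.
lentils + sunflower seeds with both tight: 1.484 servings and 1.765 servings → $2.57.
So the least-cost plan costs $2.57.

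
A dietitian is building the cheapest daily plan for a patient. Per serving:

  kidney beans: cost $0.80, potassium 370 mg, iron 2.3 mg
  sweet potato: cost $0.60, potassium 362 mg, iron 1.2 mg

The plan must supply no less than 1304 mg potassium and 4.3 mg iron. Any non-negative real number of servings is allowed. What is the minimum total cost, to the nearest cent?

Two binding constraints pin down two serving amounts, so the optimal mix uses at most two foods. The candidates are each food alone (scaled to the tighter of potassium/iron) and each pair with both constraints tight.
kidney beans only: max(1304/370, 4.3/2.3) = 3.524 servings → $2.82.
sweet potato only: max(1304/362, 4.3/1.2) = 3.602 servings → $2.16.
kidney beans + sweet potato: the both-tight solution has a negative serving — not a feasible corner.
So the least-cost plan costs $2.16.

$2.16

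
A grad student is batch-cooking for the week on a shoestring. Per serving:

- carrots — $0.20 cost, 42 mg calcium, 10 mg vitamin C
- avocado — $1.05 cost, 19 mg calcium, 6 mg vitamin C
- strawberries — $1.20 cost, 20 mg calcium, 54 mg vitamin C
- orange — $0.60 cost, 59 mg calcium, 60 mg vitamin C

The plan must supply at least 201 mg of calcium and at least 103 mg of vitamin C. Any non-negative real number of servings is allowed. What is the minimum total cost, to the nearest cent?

carrots only: max(201/42, 103/10) = 10.3 servings → $2.06.
avocado only: max(201/19, 103/6) = 17.17 servings → $18.02.
strawberries only: max(201/20, 103/54) = 10.05 servings → $12.06.
orange only: max(201/59, 103/60) = 3.407 servings → $2.04.
carrots + avocado with both targets exact would need a negative amount; discard.
carrots + strawberries with both tight: 4.252 servings and 1.12 servings → $2.19.
carrots + orange with both tight: 3.1 servings and 1.2 servings → $1.34.
avocado + strawberries with both tight: 9.706 servings and 0.8289 servings → $11.19.
avocado + orange with both tight: 7.612 servings and 0.9555 servings → $8.57.
strawberries + orange with both targets exact would need a negative amount; discard.
Cheapest feasible corner: $1.34.

$1.34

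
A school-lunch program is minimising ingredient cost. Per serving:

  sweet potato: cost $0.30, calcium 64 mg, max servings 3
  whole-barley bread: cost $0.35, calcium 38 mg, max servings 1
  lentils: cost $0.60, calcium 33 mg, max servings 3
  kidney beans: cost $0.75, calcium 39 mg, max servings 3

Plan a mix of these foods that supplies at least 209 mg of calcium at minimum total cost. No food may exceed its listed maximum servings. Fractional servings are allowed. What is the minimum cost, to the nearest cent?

Cost per mg of calcium: sweet potato $0.0047, whole-barley bread $0.0092, lentils $0.0182, kidney beans $0.0192.
Take 3 servings of sweet potato: +192.0 mg calcium for $0.90 (total $0.90, still need 17.0 mg).
Take 0.4474 servings of whole-barley bread: +17.0 mg calcium for $0.16 (total $1.06, still need 0.0 mg).
Filling from the cheapest source first is optimal under one linear minimum: $1.06.

$1.06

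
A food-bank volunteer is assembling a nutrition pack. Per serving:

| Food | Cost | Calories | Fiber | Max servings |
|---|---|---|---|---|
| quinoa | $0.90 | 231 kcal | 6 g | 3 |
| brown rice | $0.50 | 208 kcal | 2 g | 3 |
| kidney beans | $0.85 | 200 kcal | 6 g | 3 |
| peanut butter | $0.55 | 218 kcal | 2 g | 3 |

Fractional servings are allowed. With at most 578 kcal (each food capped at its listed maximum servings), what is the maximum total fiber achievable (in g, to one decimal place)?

17.3 g

Fiber per kcal: kidney beans 0.03, quinoa 0.02597, brown rice 0.009615, peanut butter 0.009174.
Take 2.89 servings of kidney beans: uses 578 kcal, +17.3 g fiber (running total 17.3 g).
Filling greedily by fiber-per-kcal is optimal for one linear limit, giving 17.3 g.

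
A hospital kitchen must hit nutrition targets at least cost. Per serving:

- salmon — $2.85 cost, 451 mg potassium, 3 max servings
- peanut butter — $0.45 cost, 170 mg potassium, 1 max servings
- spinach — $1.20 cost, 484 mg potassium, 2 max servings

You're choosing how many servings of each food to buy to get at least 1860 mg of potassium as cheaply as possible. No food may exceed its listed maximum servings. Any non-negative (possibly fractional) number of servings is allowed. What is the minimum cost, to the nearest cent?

$7.41

Cost per mg of potassium: spinach $0.0025, peanut butter $0.0026, salmon $0.0063.
Take 2 servings of spinach: +968.0 mg potassium for $2.40 (total $2.40, still need 892.0 mg).
Take 1 serving of peanut butter: +170.0 mg potassium for $0.45 (total $2.85, still need 722.0 mg).
Take 1.601 servings of salmon: +722.0 mg potassium for $4.56 (total $7.41, still need 0.0 mg).
Filling from the cheapest source first is optimal under one linear minimum: $7.41.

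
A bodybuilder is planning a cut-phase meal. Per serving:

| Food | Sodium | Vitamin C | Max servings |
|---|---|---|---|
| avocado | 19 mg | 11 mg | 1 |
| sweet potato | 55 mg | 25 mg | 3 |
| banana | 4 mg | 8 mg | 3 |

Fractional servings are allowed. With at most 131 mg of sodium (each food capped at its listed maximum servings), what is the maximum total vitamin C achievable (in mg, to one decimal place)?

Vitamin C per mg sodium: banana 2, avocado 0.5789, sweet potato 0.4545.
Take 3 servings of banana: uses 12 mg sodium, +24.0 mg vitamin C (running total 24.0 mg).
Take 1 serving of avocado: uses 19 mg sodium, +11.0 mg vitamin C (running total 35.0 mg).
Take 1.818 servings of sweet potato: uses 100 mg sodium, +45.5 mg vitamin C (running total 80.5 mg).
Filling greedily by vitamin C-per-mg sodium is optimal for one linear limit, giving 80.5 mg.

80.5 mg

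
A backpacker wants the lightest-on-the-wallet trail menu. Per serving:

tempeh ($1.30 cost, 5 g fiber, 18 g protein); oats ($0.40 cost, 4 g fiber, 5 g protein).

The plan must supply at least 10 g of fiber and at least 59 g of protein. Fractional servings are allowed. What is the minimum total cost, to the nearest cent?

The cheapest plan sits at a corner of the feasible region — with two constraints it uses at most two foods.
tempeh only: max(10/5, 59/18) = 3.278 servings → $4.26.
oats only: max(10/4, 59/5) = 11.8 servings → $4.72.
tempeh + oats: intersection lies outside the first quadrant.
So the least-cost plan costs $4.26.

$4.26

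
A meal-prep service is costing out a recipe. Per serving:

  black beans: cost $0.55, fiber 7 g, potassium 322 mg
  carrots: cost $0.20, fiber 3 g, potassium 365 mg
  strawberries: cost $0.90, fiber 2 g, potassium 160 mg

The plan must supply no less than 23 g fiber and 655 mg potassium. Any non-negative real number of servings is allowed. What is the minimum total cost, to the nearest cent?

$1.53

black beans only: max(23/7, 655/322) = 3.286 servings → $1.81.
carrots only: max(23/3, 655/365) = 7.667 servings → $1.53.
strawberries only: max(23/2, 655/160) = 11.5 servings → $10.35.
black beans + carrots with both targets exact would need a negative amount; discard.
black beans + strawberries: intersection lies outside the first quadrant.
carrots + strawberries: intersection lies outside the first quadrant.
So the least-cost plan costs $1.53.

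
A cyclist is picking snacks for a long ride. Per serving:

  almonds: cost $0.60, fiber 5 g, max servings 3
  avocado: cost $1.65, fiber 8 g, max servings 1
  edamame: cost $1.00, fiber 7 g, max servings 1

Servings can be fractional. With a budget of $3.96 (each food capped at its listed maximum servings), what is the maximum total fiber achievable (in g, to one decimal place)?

27.6 g

Fiber per dollar: almonds 8.333, edamame 7, avocado 4.848.
Take 3 servings of almonds: spends $1.80, +15.0 g fiber (running total 15.0 g).
Take 1 serving of edamame: spends $1.00, +7.0 g fiber (running total 22.0 g).
Take 0.703 servings of avocado: spends $1.16, +5.6 g fiber (running total 27.6 g).
Filling greedily by fiber-per-dollar is optimal for one linear limit, giving 27.6 g.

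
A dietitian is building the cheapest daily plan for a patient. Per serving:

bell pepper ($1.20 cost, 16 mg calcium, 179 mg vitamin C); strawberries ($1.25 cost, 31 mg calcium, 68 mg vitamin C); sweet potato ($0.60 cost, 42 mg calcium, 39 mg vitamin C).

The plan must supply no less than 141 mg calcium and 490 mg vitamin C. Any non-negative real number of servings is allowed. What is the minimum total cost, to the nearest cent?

$4.14

bell pepper only: max(141/16, 490/179) = 8.812 servings → $10.57.
strawberries only: max(141/31, 490/68) = 7.206 servings → $9.01.
sweet potato only: max(141/42, 490/39) = 12.56 servings → $7.54.
bell pepper + strawberries with both tight: 1.256 servings and 3.9 servings → $6.38.
bell pepper + sweet potato with both tight: 2.188 servings and 2.524 servings → $4.14.
strawberries + sweet potato with both targets exact would need a negative amount; discard.
Cheapest feasible corner: $4.14.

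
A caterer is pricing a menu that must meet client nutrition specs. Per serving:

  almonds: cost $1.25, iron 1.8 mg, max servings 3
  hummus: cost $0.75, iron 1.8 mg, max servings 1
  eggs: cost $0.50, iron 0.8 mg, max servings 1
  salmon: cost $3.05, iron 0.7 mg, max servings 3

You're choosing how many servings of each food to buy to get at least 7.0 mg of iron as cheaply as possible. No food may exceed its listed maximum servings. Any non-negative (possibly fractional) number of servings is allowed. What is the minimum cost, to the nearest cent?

Cost per mg of iron: hummus $0.4167, eggs $0.6250, almonds $0.6944, salmon $4.3571.
Take 1 serving of hummus: +1.8 mg iron for $0.75 (total $0.75, still need 5.2 mg).
Take 1 serving of eggs: +0.8 mg iron for $0.50 (total $1.25, still need 4.4 mg).
Take 2.444 servings of almonds: +4.4 mg iron for $3.06 (total $4.31, still need 0.0 mg).
Filling from the cheapest source first is optimal under one linear minimum: $4.31.

$4.31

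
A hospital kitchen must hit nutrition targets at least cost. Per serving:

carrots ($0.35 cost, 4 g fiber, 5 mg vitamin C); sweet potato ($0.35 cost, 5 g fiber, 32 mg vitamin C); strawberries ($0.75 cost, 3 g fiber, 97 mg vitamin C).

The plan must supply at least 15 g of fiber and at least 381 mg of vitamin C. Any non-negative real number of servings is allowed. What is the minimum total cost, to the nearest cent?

A basic optimal solution has at most two foods positive. Try each food alone and each pair with both targets met exactly.
carrots only: max(15/4, 381/5) = 76.2 servings → $26.67.
sweet potato only: max(15/5, 381/32) = 11.91 servings → $4.17.
strawberries only: max(15/3, 381/97) = 5 servings → $3.75.
carrots + sweet potato: the both-tight solution has a negative serving — not a feasible corner.
carrots + strawberries with both tight: 0.8365 servings and 3.885 servings → $3.21.
sweet potato + strawberries with both tight: 0.8021 servings and 3.663 servings → $3.03.
Cheapest feasible corner: $3.03.

$3.03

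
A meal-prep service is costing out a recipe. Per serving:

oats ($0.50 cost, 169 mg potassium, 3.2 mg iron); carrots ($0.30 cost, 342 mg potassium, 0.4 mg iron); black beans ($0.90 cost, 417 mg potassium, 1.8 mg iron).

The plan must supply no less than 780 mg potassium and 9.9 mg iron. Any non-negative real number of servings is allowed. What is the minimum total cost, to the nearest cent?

Check every corner: each single food scaled to meet both minima, and each pair solved so both constraints bind.
oats only: max(780/169, 9.9/3.2) = 4.615 servings → $2.31.
carrots only: max(780/342, 9.9/0.4) = 24.75 servings → $7.42.
black beans only: max(780/417, 9.9/1.8) = 5.5 servings → $4.95.
oats + carrots with both tight: 2.994 servings and 0.8014 servings → $1.74.
oats + black beans with both tight: 2.644 servings and 0.7988 servings → $2.04.
carrots + black beans with both targets exact would need a negative amount; discard.
Cheapest feasible corner: $1.74.

$1.74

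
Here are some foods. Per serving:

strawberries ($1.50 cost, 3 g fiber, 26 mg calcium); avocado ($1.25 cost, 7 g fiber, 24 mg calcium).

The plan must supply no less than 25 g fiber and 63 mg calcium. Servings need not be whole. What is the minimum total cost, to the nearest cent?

A basic optimal solution has at most two foods positive. Try each food alone and each pair with both targets met exactly.
strawberries only: max(25/3, 63/26) = 8.333 servings → $12.50.
avocado only: max(25/7, 63/24) = 3.571 servings → $4.46.
strawberries + avocado with both targets exact would need a negative amount; discard.
So the least-cost plan costs $4.46.

$4.46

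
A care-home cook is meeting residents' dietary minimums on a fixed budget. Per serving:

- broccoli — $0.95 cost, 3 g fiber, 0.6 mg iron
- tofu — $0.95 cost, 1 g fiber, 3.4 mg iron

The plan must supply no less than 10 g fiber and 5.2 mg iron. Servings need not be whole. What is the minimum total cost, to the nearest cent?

With two linear requirements the optimum uses one or two foods; enumerate the corners.
broccoli only: max(10/3, 5.2/0.6) = 8.667 servings → $8.23.
tofu only: max(10/1, 5.2/3.4) = 10 servings → $9.50.
broccoli + tofu with both tight: 3 servings and 1 serving → $3.80.
Cheapest feasible corner: $3.80.

$3.80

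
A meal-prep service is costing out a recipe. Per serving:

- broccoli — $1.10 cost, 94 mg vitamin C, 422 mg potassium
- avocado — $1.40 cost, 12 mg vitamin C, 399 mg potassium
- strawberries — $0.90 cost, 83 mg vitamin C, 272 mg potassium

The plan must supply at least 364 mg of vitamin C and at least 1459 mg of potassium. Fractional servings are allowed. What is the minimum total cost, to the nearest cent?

Minimising a linear cost over {vitamin C ≥ 364, potassium ≥ 1459, servings ≥ 0} — the optimum is at a vertex, using one or two foods.
broccoli only: max(364/94, 1459/422) = 3.872 servings → $4.26.
avocado only: max(364/12, 1459/399) = 30.33 servings → $42.47.
strawberries only: max(364/83, 1459/272) = 5.364 servings → $4.83.
broccoli + avocado: the both-tight solution has a negative serving — not a feasible corner.
broccoli + strawberries with both tight: 2.335 servings and 1.741 servings → $4.14.
avocado + strawberries with both tight: 0.7399 servings and 4.279 servings → $4.89.
Cheapest feasible corner: $4.14.

$4.14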